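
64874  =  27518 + 37356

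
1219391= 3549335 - 2329944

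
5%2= 1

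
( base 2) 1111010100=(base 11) 811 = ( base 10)980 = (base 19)2DB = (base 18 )308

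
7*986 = 6902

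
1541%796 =745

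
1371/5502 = 457/1834 = 0.25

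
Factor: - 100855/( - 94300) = 877/820= 2^( - 2 )*5^( - 1 )*41^( - 1 )* 877^1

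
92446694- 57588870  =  34857824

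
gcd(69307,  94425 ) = 1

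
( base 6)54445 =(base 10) 7517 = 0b1110101011101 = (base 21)h0k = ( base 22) fbf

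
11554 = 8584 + 2970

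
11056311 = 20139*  549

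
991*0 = 0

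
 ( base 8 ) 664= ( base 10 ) 436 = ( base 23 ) IM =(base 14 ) 232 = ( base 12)304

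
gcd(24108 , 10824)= 492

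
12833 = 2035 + 10798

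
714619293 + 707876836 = 1422496129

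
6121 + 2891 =9012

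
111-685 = -574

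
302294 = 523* 578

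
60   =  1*60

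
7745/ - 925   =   - 9 + 116/185 =- 8.37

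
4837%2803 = 2034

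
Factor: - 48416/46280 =-68/65 =-2^2*5^(-1 )*13^( - 1) * 17^1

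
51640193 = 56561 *913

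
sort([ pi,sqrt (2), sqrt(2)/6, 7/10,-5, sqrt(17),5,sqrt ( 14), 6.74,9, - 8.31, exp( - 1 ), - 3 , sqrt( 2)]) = [ - 8.31,  -  5 , - 3, sqrt (2)/6,exp(-1),7/10, sqrt( 2),sqrt (2 ), pi,sqrt(14), sqrt ( 17), 5, 6.74, 9 ] 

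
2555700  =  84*30425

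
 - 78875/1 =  - 78875= - 78875.00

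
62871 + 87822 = 150693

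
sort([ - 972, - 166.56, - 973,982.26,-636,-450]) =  [ - 973,-972, - 636,  -  450, - 166.56, 982.26]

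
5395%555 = 400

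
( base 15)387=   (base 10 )802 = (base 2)1100100010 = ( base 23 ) 1BK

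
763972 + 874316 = 1638288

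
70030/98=35015/49 = 714.59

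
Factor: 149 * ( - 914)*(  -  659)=89746574 = 2^1*149^1*457^1*659^1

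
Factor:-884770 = -2^1*5^1*103^1*859^1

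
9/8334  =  1/926 = 0.00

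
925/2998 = 925/2998 = 0.31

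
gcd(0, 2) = 2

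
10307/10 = 1030 + 7/10 = 1030.70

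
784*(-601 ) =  - 471184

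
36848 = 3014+33834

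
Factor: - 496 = -2^4*31^1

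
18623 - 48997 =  - 30374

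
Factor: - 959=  - 7^1 * 137^1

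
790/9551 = 790/9551 = 0.08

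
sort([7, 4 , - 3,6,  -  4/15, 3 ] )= [ - 3, -4/15, 3, 4, 6, 7 ] 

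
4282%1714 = 854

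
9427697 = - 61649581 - - 71077278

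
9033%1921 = 1349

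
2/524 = 1/262 = 0.00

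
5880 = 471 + 5409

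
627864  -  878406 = - 250542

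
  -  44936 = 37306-82242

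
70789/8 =70789/8=8848.62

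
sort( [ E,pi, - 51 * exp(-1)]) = [ - 51*exp( - 1),E,pi]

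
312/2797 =312/2797 = 0.11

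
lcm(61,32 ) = 1952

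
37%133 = 37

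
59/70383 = 59/70383  =  0.00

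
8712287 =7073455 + 1638832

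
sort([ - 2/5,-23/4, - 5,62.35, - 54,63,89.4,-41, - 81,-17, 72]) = [ - 81, - 54, - 41,  -  17,  -  23/4, - 5 , - 2/5,62.35, 63,72, 89.4]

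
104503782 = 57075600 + 47428182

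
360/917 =360/917 = 0.39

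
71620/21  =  71620/21 = 3410.48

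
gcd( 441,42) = 21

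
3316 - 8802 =  -  5486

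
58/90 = 29/45 = 0.64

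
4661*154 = 717794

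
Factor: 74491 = 163^1*457^1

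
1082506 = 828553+253953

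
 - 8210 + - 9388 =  - 17598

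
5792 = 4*1448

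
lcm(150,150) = 150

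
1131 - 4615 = -3484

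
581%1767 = 581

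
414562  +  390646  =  805208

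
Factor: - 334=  - 2^1 *167^1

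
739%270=199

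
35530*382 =13572460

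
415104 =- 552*( - 752)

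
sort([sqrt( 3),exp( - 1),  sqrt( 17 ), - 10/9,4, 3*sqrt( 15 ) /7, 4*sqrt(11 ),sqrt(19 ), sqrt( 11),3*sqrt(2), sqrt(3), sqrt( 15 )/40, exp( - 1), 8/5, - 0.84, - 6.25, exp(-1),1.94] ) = [ - 6.25  , - 10/9, - 0.84,  sqrt (15 )/40,exp ( - 1 ), exp( - 1 ), exp( - 1 ),8/5,3*sqrt(15 )/7,  sqrt( 3), sqrt( 3 ),1.94,sqrt(11),4, sqrt (17),3*sqrt( 2), sqrt (19),4*sqrt( 11)] 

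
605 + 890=1495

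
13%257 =13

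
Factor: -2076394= -2^1*23^1*45139^1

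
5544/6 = 924 = 924.00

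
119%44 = 31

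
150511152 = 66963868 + 83547284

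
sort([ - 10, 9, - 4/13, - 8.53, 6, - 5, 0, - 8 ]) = [ - 10,-8.53, - 8, -5, - 4/13,  0, 6, 9 ] 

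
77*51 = 3927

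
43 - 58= - 15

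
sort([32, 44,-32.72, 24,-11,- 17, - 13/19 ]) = [ - 32.72, - 17,- 11, - 13/19,24 , 32,44]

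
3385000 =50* 67700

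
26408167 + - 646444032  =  -620035865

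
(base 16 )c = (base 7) 15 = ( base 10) 12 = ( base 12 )10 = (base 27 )C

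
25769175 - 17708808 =8060367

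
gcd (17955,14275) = 5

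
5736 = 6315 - 579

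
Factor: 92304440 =2^3*5^1 * 2307611^1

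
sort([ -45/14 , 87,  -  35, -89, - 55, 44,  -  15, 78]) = [ - 89, - 55, - 35, -15, - 45/14 , 44,78, 87 ] 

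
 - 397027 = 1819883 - 2216910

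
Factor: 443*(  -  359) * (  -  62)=2^1*31^1*359^1  *443^1= 9860294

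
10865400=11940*910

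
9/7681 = 9/7681 = 0.00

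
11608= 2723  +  8885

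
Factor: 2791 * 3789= 10575099 = 3^2 * 421^1 * 2791^1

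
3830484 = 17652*217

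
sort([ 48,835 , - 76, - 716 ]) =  [ - 716, - 76,48  ,  835]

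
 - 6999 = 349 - 7348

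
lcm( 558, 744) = 2232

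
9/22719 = 3/7573 =0.00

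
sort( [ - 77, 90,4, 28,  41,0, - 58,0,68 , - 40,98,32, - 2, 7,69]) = [- 77, - 58, - 40,-2,0,0,4,7, 28, 32,41,68,69,90,98]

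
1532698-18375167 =-16842469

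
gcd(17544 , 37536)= 408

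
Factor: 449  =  449^1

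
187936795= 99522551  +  88414244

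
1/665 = 1/665 = 0.00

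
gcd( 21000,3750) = 750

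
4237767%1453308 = 1331151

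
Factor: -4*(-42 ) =2^3*3^1*7^1=   168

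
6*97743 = 586458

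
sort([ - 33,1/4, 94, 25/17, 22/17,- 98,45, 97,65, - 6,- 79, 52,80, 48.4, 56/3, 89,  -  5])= [ - 98, - 79,-33,-6, - 5, 1/4,  22/17, 25/17, 56/3,45, 48.4,52,  65, 80,89, 94,97]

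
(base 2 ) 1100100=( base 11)91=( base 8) 144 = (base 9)121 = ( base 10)100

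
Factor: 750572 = 2^2*31^1*6053^1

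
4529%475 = 254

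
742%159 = 106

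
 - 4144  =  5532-9676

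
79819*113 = 9019547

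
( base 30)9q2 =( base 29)AG8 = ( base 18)1978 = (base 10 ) 8882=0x22b2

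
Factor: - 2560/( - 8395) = 512/1679 = 2^9*23^( - 1 )*73^(-1)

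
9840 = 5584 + 4256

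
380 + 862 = 1242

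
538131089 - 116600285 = 421530804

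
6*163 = 978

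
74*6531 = 483294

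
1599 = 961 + 638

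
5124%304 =260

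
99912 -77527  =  22385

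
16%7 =2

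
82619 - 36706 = 45913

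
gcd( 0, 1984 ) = 1984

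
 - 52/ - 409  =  52/409 =0.13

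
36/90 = 2/5 = 0.40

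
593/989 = 593/989= 0.60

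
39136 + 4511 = 43647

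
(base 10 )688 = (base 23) 16L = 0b1010110000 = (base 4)22300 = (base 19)1h4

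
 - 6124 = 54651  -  60775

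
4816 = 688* 7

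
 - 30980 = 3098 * ( - 10)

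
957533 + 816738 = 1774271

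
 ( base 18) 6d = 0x79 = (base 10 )121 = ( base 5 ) 441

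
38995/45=7799/9= 866.56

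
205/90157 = 205/90157 = 0.00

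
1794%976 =818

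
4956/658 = 7+25/47 =7.53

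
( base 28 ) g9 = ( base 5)3312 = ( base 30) F7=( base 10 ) 457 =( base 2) 111001001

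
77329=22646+54683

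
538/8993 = 538/8993 =0.06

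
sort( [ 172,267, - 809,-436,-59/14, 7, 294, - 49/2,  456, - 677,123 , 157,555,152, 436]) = [ - 809,  -  677, - 436,-49/2, - 59/14,7, 123,152, 157,172,267,294,436,456 , 555] 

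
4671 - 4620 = 51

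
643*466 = 299638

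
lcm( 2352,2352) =2352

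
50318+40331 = 90649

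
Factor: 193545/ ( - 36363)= -165/31  =  - 3^1*5^1*11^1 *31^( - 1)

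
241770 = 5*48354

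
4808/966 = 2404/483 = 4.98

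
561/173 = 3 + 42/173 = 3.24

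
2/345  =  2/345 = 0.01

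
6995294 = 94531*74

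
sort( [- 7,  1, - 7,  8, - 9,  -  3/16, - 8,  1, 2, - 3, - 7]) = [ - 9, - 8, - 7 , - 7, - 7,  -  3,-3/16,1, 1, 2, 8 ] 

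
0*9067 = 0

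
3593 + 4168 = 7761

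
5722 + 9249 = 14971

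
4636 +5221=9857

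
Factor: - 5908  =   - 2^2*7^1*211^1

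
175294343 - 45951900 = 129342443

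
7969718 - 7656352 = 313366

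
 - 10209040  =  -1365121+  - 8843919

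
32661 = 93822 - 61161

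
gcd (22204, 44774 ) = 122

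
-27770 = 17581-45351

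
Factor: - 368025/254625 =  - 701/485 = - 5^( - 1)*97^ ( - 1 )*701^1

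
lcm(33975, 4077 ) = 101925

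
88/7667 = 8/697  =  0.01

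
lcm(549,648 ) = 39528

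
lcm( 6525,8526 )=639450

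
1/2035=1/2035 = 0.00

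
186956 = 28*6677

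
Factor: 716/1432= 2^( - 1)  =  1/2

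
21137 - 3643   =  17494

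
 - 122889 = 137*( - 897)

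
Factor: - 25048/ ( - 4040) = 5^ ( - 1 ) * 31^1 = 31/5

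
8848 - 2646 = 6202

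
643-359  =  284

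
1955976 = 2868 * 682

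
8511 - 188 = 8323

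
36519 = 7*5217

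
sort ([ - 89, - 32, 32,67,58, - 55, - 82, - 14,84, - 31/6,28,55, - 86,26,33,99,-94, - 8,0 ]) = [ - 94, - 89, - 86, - 82, - 55, - 32,-14 , - 8, - 31/6,0,26, 28,32, 33, 55,58,67, 84, 99 ] 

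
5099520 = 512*9960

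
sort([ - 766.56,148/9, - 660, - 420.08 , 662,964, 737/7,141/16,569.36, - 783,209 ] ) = [  -  783 , - 766.56, - 660,-420.08,141/16,148/9,737/7,209,569.36,662,964 ]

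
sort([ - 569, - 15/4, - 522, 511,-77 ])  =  [ - 569, - 522, -77, - 15/4, 511]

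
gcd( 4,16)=4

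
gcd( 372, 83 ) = 1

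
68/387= 68/387  =  0.18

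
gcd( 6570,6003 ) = 9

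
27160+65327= 92487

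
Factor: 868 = 2^2*7^1 * 31^1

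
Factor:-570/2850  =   - 5^( - 1) = - 1/5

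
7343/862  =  7343/862=8.52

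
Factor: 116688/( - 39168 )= -143/48= - 2^ (-4 )  *  3^(-1 )*11^1*13^1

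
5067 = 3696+1371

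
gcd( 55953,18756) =9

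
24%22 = 2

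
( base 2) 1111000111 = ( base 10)967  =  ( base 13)595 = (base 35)RM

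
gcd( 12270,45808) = 818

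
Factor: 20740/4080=2^(-2 )*3^( - 1 )  *  61^1= 61/12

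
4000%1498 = 1004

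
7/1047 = 7/1047 = 0.01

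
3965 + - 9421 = -5456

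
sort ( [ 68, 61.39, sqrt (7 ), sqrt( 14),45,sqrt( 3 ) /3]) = [ sqrt( 3)/3, sqrt( 7),  sqrt( 14),45, 61.39,68]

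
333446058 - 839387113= -505941055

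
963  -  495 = 468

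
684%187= 123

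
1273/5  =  254 + 3/5  =  254.60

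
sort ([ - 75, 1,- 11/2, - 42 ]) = [ - 75, - 42, - 11/2,1 ]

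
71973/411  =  175 + 16/137 = 175.12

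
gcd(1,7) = 1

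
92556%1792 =1164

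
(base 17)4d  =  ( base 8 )121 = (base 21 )3I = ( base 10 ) 81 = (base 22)3F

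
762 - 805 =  - 43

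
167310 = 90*1859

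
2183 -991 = 1192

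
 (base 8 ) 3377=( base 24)32F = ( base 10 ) 1791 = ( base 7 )5136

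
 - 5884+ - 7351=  - 13235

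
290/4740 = 29/474 = 0.06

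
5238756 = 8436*621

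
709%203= 100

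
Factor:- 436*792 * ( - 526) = 181634112 = 2^6*3^2  *11^1*109^1*263^1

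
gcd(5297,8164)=1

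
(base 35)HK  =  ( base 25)OF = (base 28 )lr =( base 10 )615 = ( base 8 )1147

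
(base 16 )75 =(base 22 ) 57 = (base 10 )117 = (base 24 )4l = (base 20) 5h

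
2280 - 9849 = - 7569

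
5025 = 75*67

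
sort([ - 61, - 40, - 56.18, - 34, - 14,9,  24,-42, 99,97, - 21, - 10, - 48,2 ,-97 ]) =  [-97, - 61, - 56.18, - 48,- 42 , - 40,-34, - 21, - 14, - 10, 2, 9, 24,97, 99 ]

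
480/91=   480/91= 5.27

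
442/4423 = 442/4423 = 0.10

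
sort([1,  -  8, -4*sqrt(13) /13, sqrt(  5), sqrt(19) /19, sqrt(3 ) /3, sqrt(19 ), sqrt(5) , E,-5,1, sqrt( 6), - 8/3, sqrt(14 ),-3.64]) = [ - 8, - 5, - 3.64, - 8/3,-4*sqrt(13 )/13,sqrt( 19) /19, sqrt(3 )/3, 1,  1,sqrt(5), sqrt(5),  sqrt( 6),  E, sqrt(14 ), sqrt( 19)] 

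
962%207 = 134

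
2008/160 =251/20 = 12.55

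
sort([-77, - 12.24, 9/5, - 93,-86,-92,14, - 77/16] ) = [ - 93,  -  92, - 86, - 77, - 12.24, - 77/16,9/5, 14]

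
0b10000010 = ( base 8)202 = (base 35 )3p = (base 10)130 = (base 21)64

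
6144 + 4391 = 10535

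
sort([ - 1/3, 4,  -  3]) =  [-3, - 1/3,4 ] 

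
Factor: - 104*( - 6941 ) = 2^3*11^1 * 13^1 * 631^1 = 721864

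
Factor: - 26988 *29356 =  - 792259728 = - 2^4 * 3^1 * 13^1*41^1* 173^1* 179^1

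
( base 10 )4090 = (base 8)7772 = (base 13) 1B28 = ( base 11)3089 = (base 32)3vq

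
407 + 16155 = 16562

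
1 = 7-6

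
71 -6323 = -6252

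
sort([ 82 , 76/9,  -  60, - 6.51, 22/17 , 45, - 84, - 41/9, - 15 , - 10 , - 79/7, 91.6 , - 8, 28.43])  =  [ - 84, - 60, - 15, - 79/7, - 10 , - 8, - 6.51, - 41/9,22/17,76/9,28.43,45,82, 91.6]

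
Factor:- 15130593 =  - 3^2*19^2*4657^1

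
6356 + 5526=11882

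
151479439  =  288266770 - 136787331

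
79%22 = 13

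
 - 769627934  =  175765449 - 945393383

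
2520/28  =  90 = 90.00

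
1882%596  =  94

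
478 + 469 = 947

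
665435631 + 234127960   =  899563591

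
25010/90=277 + 8/9 = 277.89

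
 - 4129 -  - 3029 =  - 1100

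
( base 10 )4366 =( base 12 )263a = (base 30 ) 4PG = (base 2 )1000100001110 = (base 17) F1E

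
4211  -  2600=1611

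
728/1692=182/423 = 0.43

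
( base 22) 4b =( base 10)99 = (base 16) 63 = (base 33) 30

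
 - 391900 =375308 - 767208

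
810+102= 912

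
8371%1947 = 583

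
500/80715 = 100/16143 = 0.01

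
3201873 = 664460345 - 661258472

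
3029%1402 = 225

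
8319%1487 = 884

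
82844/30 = 41422/15 = 2761.47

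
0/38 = 0  =  0.00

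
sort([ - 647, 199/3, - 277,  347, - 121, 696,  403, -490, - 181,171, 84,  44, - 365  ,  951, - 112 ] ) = [ - 647,-490, - 365, - 277 , - 181, - 121, - 112, 44 , 199/3, 84,171, 347, 403,696, 951 ]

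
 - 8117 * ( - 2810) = 22808770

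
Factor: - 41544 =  - 2^3*3^2*577^1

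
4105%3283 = 822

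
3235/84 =38  +  43/84 = 38.51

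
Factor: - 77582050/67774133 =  - 11083150/9682019 = - 2^1*5^2*13^1*17^2*59^1*9682019^( - 1)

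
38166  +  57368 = 95534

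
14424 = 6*2404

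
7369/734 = 10 + 29/734 = 10.04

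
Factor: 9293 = 9293^1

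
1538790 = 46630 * 33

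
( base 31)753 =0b1101011100101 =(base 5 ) 210020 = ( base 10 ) 6885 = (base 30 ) 7jf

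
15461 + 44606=60067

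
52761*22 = 1160742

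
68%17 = 0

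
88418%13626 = 6662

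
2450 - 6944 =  - 4494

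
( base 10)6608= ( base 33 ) 628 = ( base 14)25a0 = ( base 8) 14720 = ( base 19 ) i5f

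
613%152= 5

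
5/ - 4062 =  - 5/4062 =- 0.00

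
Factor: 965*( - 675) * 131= - 3^3 * 5^3* 131^1 * 193^1  =  -  85330125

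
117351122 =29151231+88199891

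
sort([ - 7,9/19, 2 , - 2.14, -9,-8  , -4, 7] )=[ - 9, - 8 , - 7, - 4,  -  2.14  ,  9/19, 2 , 7]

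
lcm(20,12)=60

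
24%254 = 24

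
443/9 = 443/9=49.22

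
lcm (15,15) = 15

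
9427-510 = 8917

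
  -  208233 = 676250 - 884483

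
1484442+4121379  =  5605821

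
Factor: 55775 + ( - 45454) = 10321 = 10321^1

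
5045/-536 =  - 5045/536 = - 9.41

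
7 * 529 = 3703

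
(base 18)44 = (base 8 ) 114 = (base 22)3A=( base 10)76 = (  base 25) 31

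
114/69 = 1+ 15/23 = 1.65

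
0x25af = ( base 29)BDJ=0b10010110101111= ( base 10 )9647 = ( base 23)i5a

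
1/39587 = 1/39587 =0.00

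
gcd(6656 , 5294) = 2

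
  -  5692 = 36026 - 41718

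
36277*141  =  5115057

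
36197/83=436  +  9/83 = 436.11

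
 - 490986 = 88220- 579206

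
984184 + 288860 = 1273044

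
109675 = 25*4387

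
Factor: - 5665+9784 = 3^1*1373^1=4119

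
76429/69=3323/3 = 1107.67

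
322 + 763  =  1085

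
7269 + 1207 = 8476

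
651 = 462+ 189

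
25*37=925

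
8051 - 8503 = - 452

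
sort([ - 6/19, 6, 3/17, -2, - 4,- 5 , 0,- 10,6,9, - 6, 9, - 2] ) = [  -  10, - 6,-5,-4, - 2, - 2,-6/19, 0,3/17,6, 6,  9, 9]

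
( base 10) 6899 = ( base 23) D0M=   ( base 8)15363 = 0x1af3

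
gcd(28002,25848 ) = 2154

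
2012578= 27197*74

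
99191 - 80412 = 18779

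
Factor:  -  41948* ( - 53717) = 2^2  *  10487^1*53717^1 = 2253320716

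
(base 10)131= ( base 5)1011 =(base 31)47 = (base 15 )8B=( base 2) 10000011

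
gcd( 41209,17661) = 5887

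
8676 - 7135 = 1541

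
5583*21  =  117243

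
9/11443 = 9/11443 = 0.00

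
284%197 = 87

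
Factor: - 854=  - 2^1 * 7^1 * 61^1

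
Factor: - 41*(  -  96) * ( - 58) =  - 228288 = - 2^6*3^1*29^1*41^1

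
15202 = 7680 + 7522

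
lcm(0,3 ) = 0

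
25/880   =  5/176 = 0.03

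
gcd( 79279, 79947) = 1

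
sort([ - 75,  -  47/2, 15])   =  [-75,-47/2, 15]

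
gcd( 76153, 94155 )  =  1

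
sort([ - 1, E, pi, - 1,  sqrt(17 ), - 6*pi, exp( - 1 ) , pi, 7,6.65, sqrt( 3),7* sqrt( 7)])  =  [ - 6*pi, - 1, - 1, exp( - 1), sqrt( 3),E,pi,pi, sqrt( 17), 6.65, 7, 7*sqrt( 7) ] 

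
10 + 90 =100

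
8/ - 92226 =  - 1 + 46109/46113= -0.00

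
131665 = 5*26333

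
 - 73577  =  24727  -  98304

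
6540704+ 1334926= 7875630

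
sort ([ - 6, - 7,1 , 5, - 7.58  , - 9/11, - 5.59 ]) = [ - 7.58, - 7, - 6, - 5.59,-9/11,1,5 ] 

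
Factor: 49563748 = 2^2 *13^1*953149^1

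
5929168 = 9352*634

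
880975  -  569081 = 311894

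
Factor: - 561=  - 3^1*11^1 *17^1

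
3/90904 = 3/90904 = 0.00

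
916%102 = 100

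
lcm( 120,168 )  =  840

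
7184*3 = 21552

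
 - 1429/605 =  - 1429/605 = - 2.36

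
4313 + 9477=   13790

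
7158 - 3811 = 3347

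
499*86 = 42914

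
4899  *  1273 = 6236427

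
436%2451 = 436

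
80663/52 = 1551+11/52 = 1551.21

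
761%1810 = 761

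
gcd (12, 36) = 12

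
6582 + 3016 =9598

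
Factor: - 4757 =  - 67^1*71^1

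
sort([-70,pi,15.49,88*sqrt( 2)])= [ - 70,pi,15.49, 88*sqrt( 2)] 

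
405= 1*405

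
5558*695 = 3862810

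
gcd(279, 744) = 93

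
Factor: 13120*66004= 2^8*5^1*29^1*41^1*569^1 = 865972480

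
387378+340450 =727828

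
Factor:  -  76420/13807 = -2^2*5^1*3821^1*13807^( - 1)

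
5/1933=5/1933=0.00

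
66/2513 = 66/2513 = 0.03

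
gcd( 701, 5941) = 1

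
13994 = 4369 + 9625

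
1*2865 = 2865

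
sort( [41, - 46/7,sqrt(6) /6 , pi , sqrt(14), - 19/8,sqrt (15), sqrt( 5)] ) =[ - 46/7, - 19/8,sqrt( 6) /6 , sqrt( 5),pi,sqrt( 14 ), sqrt( 15), 41]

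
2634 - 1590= 1044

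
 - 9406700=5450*( - 1726 ) 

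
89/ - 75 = -89/75= - 1.19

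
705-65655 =-64950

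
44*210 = 9240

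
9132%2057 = 904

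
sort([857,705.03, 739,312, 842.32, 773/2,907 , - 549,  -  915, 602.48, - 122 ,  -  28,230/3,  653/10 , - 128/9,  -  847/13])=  [ - 915, - 549,  -  122 , - 847/13,-28,-128/9,  653/10,230/3 , 312 , 773/2,602.48, 705.03,739, 842.32,857, 907]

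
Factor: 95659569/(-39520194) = -31886523/13173398 = -2^(-1)*3^2*7^(-1)*179^1*19793^1* 940957^(- 1)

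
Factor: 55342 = 2^1 * 7^1*59^1 * 67^1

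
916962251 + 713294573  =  1630256824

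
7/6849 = 7/6849 =0.00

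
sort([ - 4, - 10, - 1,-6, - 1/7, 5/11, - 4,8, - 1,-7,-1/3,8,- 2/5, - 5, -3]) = [-10,-7, - 6, - 5,- 4, - 4, - 3, - 1,-1, - 2/5, - 1/3,-1/7, 5/11, 8,8 ] 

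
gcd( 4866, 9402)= 6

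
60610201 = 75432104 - 14821903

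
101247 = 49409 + 51838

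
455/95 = 91/19=4.79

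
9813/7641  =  3271/2547  =  1.28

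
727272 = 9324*78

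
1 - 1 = 0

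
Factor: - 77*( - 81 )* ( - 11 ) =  - 3^4*7^1*11^2 = -  68607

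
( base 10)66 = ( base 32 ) 22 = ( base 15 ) 46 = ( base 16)42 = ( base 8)102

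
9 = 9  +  0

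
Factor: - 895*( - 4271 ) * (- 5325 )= - 3^1*5^3*71^1*179^1*4271^1 = - 20355052125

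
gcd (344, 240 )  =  8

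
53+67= 120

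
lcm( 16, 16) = 16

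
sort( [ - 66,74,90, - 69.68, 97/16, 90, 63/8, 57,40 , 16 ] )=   [ - 69.68, - 66, 97/16, 63/8, 16, 40 , 57, 74  ,  90, 90]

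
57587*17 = 978979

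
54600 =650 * 84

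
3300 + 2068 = 5368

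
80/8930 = 8/893 = 0.01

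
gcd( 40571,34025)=1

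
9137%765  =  722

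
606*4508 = 2731848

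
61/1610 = 61/1610 = 0.04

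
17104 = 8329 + 8775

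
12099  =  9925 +2174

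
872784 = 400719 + 472065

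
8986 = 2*4493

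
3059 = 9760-6701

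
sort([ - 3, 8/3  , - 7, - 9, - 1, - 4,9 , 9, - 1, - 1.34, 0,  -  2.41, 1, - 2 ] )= [ - 9, - 7 , - 4 , - 3, - 2.41, - 2,-1.34, - 1, - 1 , 0, 1, 8/3,9, 9]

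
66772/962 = 33386/481  =  69.41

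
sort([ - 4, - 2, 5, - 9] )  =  [ - 9, - 4, - 2,  5]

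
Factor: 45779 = 45779^1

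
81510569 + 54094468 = 135605037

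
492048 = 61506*8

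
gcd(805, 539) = 7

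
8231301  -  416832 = 7814469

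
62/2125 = 62/2125 = 0.03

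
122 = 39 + 83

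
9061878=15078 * 601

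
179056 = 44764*4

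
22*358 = 7876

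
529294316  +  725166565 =1254460881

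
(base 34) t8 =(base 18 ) 314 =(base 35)se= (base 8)1742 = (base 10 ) 994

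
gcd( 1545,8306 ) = 1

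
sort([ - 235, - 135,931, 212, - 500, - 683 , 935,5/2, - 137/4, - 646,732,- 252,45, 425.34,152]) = [ - 683, - 646 , - 500, - 252, - 235, - 135,-137/4,5/2, 45,152, 212,425.34,732,931 , 935]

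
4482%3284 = 1198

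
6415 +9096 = 15511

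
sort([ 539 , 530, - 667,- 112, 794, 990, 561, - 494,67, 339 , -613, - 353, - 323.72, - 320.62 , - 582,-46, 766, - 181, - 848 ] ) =[ - 848 , - 667 , - 613, - 582 , - 494,-353, - 323.72 , -320.62, - 181 , - 112, - 46 , 67,339 , 530,539 , 561,766,  794 , 990 ]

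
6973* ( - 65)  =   -453245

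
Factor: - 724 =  - 2^2*181^1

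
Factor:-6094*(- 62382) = 380155908 = 2^2*3^1*11^1*37^1*277^1*281^1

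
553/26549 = 553/26549 = 0.02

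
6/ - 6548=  - 3/3274 = - 0.00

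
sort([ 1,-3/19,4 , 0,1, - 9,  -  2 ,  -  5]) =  [  -  9,  -  5 , - 2, - 3/19, 0,1,1, 4 ] 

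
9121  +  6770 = 15891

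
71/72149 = 71/72149=0.00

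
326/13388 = 163/6694=0.02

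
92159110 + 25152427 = 117311537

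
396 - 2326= -1930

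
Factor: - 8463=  - 3^1*7^1 * 13^1*31^1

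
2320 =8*290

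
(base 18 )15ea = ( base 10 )7714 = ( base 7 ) 31330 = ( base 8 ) 17042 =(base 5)221324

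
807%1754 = 807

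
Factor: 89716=2^2 * 11^1 * 2039^1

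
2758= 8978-6220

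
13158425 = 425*30961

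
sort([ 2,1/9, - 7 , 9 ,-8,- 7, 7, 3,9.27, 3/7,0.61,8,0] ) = [ - 8,-7, - 7,  0,1/9,3/7, 0.61, 2,3, 7,  8,9,9.27]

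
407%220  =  187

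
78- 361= - 283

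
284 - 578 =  - 294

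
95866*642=61545972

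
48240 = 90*536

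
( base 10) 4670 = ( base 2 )1001000111110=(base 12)2852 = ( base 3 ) 20101222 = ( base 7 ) 16421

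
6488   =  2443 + 4045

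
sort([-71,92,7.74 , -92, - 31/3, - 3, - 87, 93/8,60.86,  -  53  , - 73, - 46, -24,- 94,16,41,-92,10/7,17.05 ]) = [ - 94, - 92, - 92  , - 87, - 73, - 71,-53, - 46, - 24, - 31/3,-3, 10/7 , 7.74 , 93/8,  16,17.05, 41,  60.86,92] 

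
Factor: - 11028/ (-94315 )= 2^2*3^1 * 5^( - 1 )*13^( - 1)*919^1*1451^( - 1)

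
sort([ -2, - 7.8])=[ - 7.8,-2]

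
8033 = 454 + 7579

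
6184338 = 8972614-2788276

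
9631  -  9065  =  566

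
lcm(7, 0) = 0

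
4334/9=481+5/9  =  481.56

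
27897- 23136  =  4761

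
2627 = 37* 71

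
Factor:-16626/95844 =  - 2^( - 1)*7^( - 2) *17^1 = - 17/98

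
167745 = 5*33549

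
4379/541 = 8 + 51/541 = 8.09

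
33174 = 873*38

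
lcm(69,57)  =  1311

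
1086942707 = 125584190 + 961358517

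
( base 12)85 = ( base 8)145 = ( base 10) 101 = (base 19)56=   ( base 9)122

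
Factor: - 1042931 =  - 1042931^1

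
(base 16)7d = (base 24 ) 55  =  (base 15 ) 85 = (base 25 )50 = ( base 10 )125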